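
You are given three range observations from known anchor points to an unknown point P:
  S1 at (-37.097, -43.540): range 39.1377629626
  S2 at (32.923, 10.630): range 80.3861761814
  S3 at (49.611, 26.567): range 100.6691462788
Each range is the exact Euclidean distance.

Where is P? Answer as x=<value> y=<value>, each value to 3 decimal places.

eq1: (x + 37.097)² + (y + 43.540)² = 39.1377629626²
eq2: (x − 32.923)² + (y − 10.630)² = 80.3861761814²
eq3: (x − 49.611)² + (y − 26.567)² = 100.6691462788²
eq3−eq1, eq3−eq2 (x²,y² cancel):
  -173.416·x − 140.214·y = 8707.374722
  -33.376·x − 31.874·y = 1702.203710
det = -173.416·-31.874 − -140.214·-33.376 = 847.679120
x = (8707.374722·-31.874 − -140.214·1702.203710) / 847.679120 = -45.849980
y = (-173.416·1702.203710 − 8707.374722·-33.376) / 847.679120 = -5.393574

x=-45.850 y=-5.394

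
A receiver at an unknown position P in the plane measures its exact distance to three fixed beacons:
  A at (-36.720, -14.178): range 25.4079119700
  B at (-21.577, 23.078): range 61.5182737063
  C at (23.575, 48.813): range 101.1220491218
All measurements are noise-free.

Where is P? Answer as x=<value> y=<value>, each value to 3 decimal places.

eq1: (x + 36.720)² + (y + 14.178)² = 25.4079119700²
eq2: (x + 21.577)² + (y − 23.078)² = 61.5182737063²
eq3: (x − 23.575)² + (y − 48.813)² = 101.1220491218²
eq2−eq1, eq2−eq3 (x²,y² cancel):
  -30.286·x − 74.512·y = 3690.149080
  90.304·x + 51.470·y = -4500.842238
det = -30.286·51.470 − -74.512·90.304 = 5169.911228
x = (3690.149080·51.470 − -74.512·-4500.842238) / 5169.911228 = -28.131002
y = (-30.286·-4500.842238 − 3690.149080·90.304) / 5169.911228 = -38.090154

x=-28.131 y=-38.090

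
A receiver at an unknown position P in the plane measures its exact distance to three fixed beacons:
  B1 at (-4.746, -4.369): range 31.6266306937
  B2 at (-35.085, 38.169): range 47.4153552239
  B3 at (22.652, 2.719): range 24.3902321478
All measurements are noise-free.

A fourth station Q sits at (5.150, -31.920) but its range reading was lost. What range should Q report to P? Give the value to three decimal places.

55.726

eq1: (x + 4.746)² + (y + 4.369)² = 31.6266306937²
eq2: (x + 35.085)² + (y − 38.169)² = 47.4153552239²
eq3: (x − 22.652)² + (y − 2.719)² = 24.3902321478²
eq3−eq1, eq3−eq2 (x²,y² cancel):
  -54.796·x − 14.176·y = -884.253733
  -115.474·x + 70.900·y = 513.991234
det = -54.796·70.900 − -14.176·-115.474 = -5521.995824
x = (-884.253733·70.900 − -14.176·513.991234) / -5521.995824 = 10.033917
y = (-54.796·513.991234 − -884.253733·-115.474) / -5521.995824 = 23.591648
|P − Q| = √((10.033917 − 5.150)² + (23.591648 − -31.920)²) = 55.726077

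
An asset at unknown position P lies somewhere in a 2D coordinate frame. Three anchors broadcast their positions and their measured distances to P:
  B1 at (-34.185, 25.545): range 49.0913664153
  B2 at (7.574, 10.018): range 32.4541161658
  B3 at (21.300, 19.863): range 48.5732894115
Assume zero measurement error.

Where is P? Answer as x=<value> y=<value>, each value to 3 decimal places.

x=-10.075 y=-17.218

eq1: (x + 34.185)² + (y − 25.545)² = 49.0913664153²
eq2: (x − 7.574)² + (y − 10.018)² = 32.4541161658²
eq3: (x − 21.300)² + (y − 19.863)² = 48.5732894115²
eq1−eq3, eq1−eq2 (x²,y² cancel):
  110.970·x − 11.364·y = -922.334669
  83.518·x − 31.054·y = -306.742850
det = 110.970·-31.054 − -11.364·83.518 = -2496.963828
x = (-922.334669·-31.054 − -11.364·-306.742850) / -2496.963828 = -10.074778
y = (110.970·-306.742850 − -922.334669·83.518) / -2496.963828 = -17.217828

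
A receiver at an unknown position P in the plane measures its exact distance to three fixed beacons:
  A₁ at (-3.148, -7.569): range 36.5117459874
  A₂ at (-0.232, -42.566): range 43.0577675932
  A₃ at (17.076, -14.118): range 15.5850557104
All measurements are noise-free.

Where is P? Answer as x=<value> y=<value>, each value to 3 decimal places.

x=32.648 y=-14.765

eq1: (x + 3.148)² + (y + 7.569)² = 36.5117459874²
eq2: (x + 0.232)² + (y + 42.566)² = 43.0577675932²
eq3: (x − 17.076)² + (y + 14.118)² = 15.5850557104²
eq3−eq2, eq3−eq1 (x²,y² cancel):
  -34.616·x − 56.896·y = -290.066909
  -40.448·x + 13.098·y = -1513.921669
det = -34.616·13.098 − -56.896·-40.448 = -2754.729776
x = (-290.066909·13.098 − -56.896·-1513.921669) / -2754.729776 = 32.647625
y = (-34.616·-1513.921669 − -290.066909·-40.448) / -2754.729776 = -14.764891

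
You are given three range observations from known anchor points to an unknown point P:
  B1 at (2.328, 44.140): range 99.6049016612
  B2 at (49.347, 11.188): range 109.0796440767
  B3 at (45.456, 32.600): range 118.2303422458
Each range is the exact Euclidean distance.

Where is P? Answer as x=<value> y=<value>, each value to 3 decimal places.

x=-45.046 y=-43.478

eq1: (x − 2.328)² + (y − 44.140)² = 99.6049016612²
eq2: (x − 49.347)² + (y − 11.188)² = 109.0796440767²
eq3: (x − 45.456)² + (y − 32.600)² = 118.2303422458²
eq2−eq3, eq2−eq1 (x²,y² cancel):
  -7.782·x + 42.824·y = -1511.334893
  -94.038·x + 65.904·y = 1370.693748
det = -7.782·65.904 − 42.824·-94.038 = 3514.218384
x = (-1511.334893·65.904 − 42.824·1370.693748) / 3514.218384 = -45.046035
y = (-7.782·1370.693748 − -1511.334893·-94.038) / 3514.218384 = -43.477562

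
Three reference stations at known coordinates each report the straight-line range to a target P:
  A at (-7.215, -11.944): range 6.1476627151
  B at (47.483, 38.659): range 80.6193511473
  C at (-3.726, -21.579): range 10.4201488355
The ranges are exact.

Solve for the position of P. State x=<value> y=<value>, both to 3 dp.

x=-12.210 y=-15.528

eq1: (x + 7.215)² + (y + 11.944)² = 6.1476627151²
eq2: (x − 47.483)² + (y − 38.659)² = 80.6193511473²
eq3: (x + 3.726)² + (y + 21.579)² = 10.4201488355²
eq1−eq3, eq1−eq2 (x²,y² cancel):
  6.978·x − 19.270·y = 214.035211
  109.396·x + 101.206·y = -2907.247814
det = 6.978·101.206 − -19.270·109.396 = 2814.276388
x = (214.035211·101.206 − -19.270·-2907.247814) / 2814.276388 = -12.209539
y = (6.978·-2907.247814 − 214.035211·109.396) / 2814.276388 = -15.528457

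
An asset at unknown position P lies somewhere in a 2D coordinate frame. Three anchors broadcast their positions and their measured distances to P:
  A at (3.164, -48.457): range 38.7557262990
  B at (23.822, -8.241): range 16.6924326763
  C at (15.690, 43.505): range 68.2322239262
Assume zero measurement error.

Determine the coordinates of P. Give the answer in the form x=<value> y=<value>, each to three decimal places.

eq1: (x − 3.164)² + (y + 48.457)² = 38.7557262990²
eq2: (x − 23.822)² + (y + 8.241)² = 16.6924326763²
eq3: (x − 15.690)² + (y − 43.505)² = 68.2322239262²
eq1−eq2, eq1−eq3 (x²,y² cancel):
  41.316·x + 80.432·y = -499.320968
  25.052·x + 183.924·y = -3372.860681
det = 41.316·183.924 − 80.432·25.052 = 5584.021520
x = (-499.320968·183.924 − 80.432·-3372.860681) / 5584.021520 = 32.136126
y = (41.316·-3372.860681 − -499.320968·25.052) / 5584.021520 = -22.715551

x=32.136 y=-22.716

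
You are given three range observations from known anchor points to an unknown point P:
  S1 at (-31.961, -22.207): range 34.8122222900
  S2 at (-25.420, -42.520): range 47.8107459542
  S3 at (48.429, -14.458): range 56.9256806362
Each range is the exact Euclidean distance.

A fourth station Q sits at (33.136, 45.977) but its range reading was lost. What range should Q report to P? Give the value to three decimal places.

eq1: (x + 31.961)² + (y + 22.207)² = 34.8122222900²
eq2: (x + 25.420)² + (y + 42.520)² = 47.8107459542²
eq3: (x − 48.429)² + (y + 14.458)² = 56.9256806362²
eq1−eq3, eq1−eq2 (x²,y² cancel):
  160.780·x + 15.498·y = -988.896860
  13.082·x − 40.626·y = -134.506178
det = 160.780·-40.626 − 15.498·13.082 = -6734.593116
x = (-988.896860·-40.626 − 15.498·-134.506178) / -6734.593116 = -6.274989
y = (160.780·-134.506178 − -988.896860·13.082) / -6734.593116 = 1.290227
|P − Q| = √((-6.274989 − 33.136)² + (1.290227 − 45.977)²) = 59.582999

59.583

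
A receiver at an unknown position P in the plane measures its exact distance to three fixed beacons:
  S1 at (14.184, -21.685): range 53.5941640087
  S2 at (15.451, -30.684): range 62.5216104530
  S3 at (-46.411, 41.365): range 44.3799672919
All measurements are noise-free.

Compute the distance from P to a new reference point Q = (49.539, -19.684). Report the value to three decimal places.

72.109

eq1: (x − 14.184)² + (y + 21.685)² = 53.5941640087²
eq2: (x − 15.451)² + (y + 30.684)² = 62.5216104530²
eq3: (x + 46.411)² + (y − 41.365)² = 44.3799672919²
eq1−eq2, eq1−eq3 (x²,y² cancel):
  2.534·x − 17.998·y = -527.801182
  -121.190·x + 126.100·y = 4096.371984
det = 2.534·126.100 − -17.998·-121.190 = -1861.640220
x = (-527.801182·126.100 − -17.998·4096.371984) / -1861.640220 = -3.851858
y = (2.534·4096.371984 − -527.801182·-121.190) / -1861.640220 = 28.783230
|P − Q| = √((-3.851858 − 49.539)² + (28.783230 − -19.684)²) = 72.108641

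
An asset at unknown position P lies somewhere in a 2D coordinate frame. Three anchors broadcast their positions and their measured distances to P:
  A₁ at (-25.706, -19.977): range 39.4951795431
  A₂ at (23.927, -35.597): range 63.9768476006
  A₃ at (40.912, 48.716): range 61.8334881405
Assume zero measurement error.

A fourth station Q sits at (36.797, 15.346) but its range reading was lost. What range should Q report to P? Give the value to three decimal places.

49.094

eq1: (x + 25.706)² + (y + 19.977)² = 39.4951795431²
eq2: (x − 23.927)² + (y + 35.597)² = 63.9768476006²
eq3: (x − 40.912)² + (y − 48.716)² = 61.8334881405²
eq1−eq2, eq1−eq3 (x²,y² cancel):
  99.266·x − 31.240·y = -1753.399049
  133.236·x + 137.386·y = 723.650387
det = 99.266·137.386 − -31.240·133.236 = 17800.051316
x = (-1753.399049·137.386 − -31.240·723.650387) / 17800.051316 = -12.263203
y = (99.266·723.650387 − -1753.399049·133.236) / 17800.051316 = 17.160049
|P − Q| = √((-12.263203 − 36.797)² + (17.160049 − 15.346)²) = 49.093730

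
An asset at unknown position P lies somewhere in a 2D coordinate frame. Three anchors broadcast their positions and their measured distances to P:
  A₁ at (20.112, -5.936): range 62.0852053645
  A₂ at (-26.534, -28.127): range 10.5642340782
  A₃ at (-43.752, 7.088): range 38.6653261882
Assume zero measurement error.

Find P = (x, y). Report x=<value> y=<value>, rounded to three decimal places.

eq1: (x − 20.112)² + (y + 5.936)² = 62.0852053645²
eq2: (x + 26.534)² + (y + 28.127)² = 10.5642340782²
eq3: (x + 43.752)² + (y − 7.088)² = 38.6653261882²
eq3−eq1, eq3−eq2 (x²,y² cancel):
  127.728·x − 26.048·y = -3884.313884
  34.436·x − 70.430·y = 914.108445
det = 127.728·-70.430 − -26.048·34.436 = -8098.894112
x = (-3884.313884·-70.430 − -26.048·914.108445) / -8098.894112 = -36.718954
y = (127.728·914.108445 − -3884.313884·34.436) / -8098.894112 = -30.932307

x=-36.719 y=-30.932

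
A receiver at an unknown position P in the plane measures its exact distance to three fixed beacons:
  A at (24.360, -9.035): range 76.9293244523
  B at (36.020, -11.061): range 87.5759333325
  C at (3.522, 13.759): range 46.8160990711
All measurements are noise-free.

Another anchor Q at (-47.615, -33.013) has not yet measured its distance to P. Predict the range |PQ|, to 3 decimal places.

eq1: (x − 24.360)² + (y + 9.035)² = 76.9293244523²
eq2: (x − 36.020)² + (y + 11.061)² = 87.5759333325²
eq3: (x − 3.522)² + (y − 13.759)² = 46.8160990711²
eq2−eq1, eq2−eq3 (x²,y² cancel):
  -23.320·x + 4.052·y = 1006.677842
  -64.996·x + 49.640·y = 4259.725411
det = -23.320·49.640 − 4.052·-64.996 = -894.241008
x = (1006.677842·49.640 − 4.052·4259.725411) / -894.241008 = -36.579714
y = (-23.320·4259.725411 − 1006.677842·-64.996) / -894.241008 = 37.916807
|P − Q| = √((-36.579714 − -47.615)² + (37.916807 − -33.013)²) = 71.783111

71.783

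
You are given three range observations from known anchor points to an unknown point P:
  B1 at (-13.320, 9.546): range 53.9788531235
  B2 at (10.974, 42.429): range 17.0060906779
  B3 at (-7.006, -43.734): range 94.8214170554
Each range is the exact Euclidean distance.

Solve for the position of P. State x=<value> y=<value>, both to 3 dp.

x=27.860 y=44.444

eq1: (x + 13.320)² + (y − 9.546)² = 53.9788531235²
eq2: (x − 10.974)² + (y − 42.429)² = 17.0060906779²
eq3: (x + 7.006)² + (y + 43.734)² = 94.8214170554²
eq3−eq1, eq3−eq2 (x²,y² cancel):
  -12.628·x + 106.560·y = 4384.186272
  35.960·x + 172.326·y = 8660.795937
det = -12.628·172.326 − 106.560·35.960 = -6008.030328
x = (4384.186272·172.326 − 106.560·8660.795937) / -6008.030328 = 27.860234
y = (-12.628·8660.795937 − 4384.186272·35.960) / -6008.030328 = 44.444494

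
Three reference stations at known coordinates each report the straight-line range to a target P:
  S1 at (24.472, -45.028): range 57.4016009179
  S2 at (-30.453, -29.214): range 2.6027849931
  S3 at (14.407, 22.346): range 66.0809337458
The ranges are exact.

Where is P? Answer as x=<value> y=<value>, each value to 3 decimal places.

eq1: (x − 24.472)² + (y + 45.028)² = 57.4016009179²
eq2: (x + 30.453)² + (y + 29.214)² = 2.6027849931²
eq3: (x − 14.407)² + (y − 22.346)² = 66.0809337458²
eq1−eq3, eq1−eq2 (x²,y² cancel):
  -20.130·x + 134.748·y = -2991.240220
  -109.850·x + 31.628·y = 2442.612735
det = -20.130·31.628 − 134.748·-109.850 = 14165.396160
x = (-2991.240220·31.628 − 134.748·2442.612735) / 14165.396160 = -29.914033
y = (-20.130·2442.612735 − -2991.240220·-109.850) / 14165.396160 = -26.667629

x=-29.914 y=-26.668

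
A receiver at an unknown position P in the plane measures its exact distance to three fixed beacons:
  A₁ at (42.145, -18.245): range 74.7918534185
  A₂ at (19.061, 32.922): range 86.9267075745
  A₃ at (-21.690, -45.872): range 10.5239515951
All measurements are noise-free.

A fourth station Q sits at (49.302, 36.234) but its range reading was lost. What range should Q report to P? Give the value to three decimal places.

109.121

eq1: (x − 42.145)² + (y + 18.245)² = 74.7918534185²
eq2: (x − 19.061)² + (y − 32.922)² = 86.9267075745²
eq3: (x + 21.690)² + (y + 45.872)² = 10.5239515951²
eq3−eq2, eq3−eq1 (x²,y² cancel):
  81.502·x + 157.588·y = -8573.015612
  127.670·x + 55.254·y = -5948.683215
det = 81.502·55.254 − 157.588·127.670 = -15615.948452
x = (-8573.015612·55.254 − 157.588·-5948.683215) / -15615.948452 = -29.697055
y = (81.502·-5948.683215 − -8573.015612·127.670) / -15615.948452 = -39.042606
|P − Q| = √((-29.697055 − 49.302)² + (-39.042606 − 36.234)²) = 109.121117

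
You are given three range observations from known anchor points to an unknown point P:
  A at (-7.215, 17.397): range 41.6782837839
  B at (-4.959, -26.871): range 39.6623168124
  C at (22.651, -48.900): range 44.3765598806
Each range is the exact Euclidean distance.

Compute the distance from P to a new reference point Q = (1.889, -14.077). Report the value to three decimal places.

27.720

eq1: (x + 7.215)² + (y − 17.397)² = 41.6782837839²
eq2: (x + 4.959)² + (y + 26.871)² = 39.6623168124²
eq3: (x − 22.651)² + (y + 48.900)² = 44.3765598806²
eq3−eq1, eq3−eq2 (x²,y² cancel):
  -59.732·x + 132.594·y = -2317.366239
  -55.220·x + 44.058·y = -1761.455787
det = -59.732·44.058 − 132.594·-55.220 = 4690.168224
x = (-2317.366239·44.058 − 132.594·-1761.455787) / 4690.168224 = 28.028834
y = (-59.732·-1761.455787 − -2317.366239·-55.220) / 4690.168224 = -4.850505
|P − Q| = √((28.028834 − 1.889)² + (-4.850505 − -14.077)²) = 27.720374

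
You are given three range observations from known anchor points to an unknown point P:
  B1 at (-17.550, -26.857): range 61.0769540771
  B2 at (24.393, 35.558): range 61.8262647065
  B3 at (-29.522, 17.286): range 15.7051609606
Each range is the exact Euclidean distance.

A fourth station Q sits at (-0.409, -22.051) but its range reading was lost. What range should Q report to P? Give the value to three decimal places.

64.555

eq1: (x + 17.550)² + (y + 26.857)² = 61.0769540771²
eq2: (x − 24.393)² + (y − 35.558)² = 61.8262647065²
eq3: (x + 29.522)² + (y − 17.286)² = 15.7051609606²
eq2−eq1, eq2−eq3 (x²,y² cancel):
  -83.886·x − 124.830·y = -737.996176
  -107.830·x − 36.544·y = 2886.799394
det = -83.886·-36.544 − -124.830·-107.830 = -10394.888916
x = (-737.996176·-36.544 − -124.830·2886.799394) / -10394.888916 = -37.261437
y = (-83.886·2886.799394 − -737.996176·-107.830) / -10394.888916 = 30.951767
|P − Q| = √((-37.261437 − -0.409)² + (30.951767 − -22.051)²) = 64.555367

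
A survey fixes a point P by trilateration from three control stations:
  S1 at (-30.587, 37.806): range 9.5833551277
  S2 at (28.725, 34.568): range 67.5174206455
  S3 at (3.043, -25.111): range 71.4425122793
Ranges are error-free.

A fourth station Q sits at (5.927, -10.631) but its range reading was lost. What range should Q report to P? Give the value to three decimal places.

eq1: (x + 30.587)² + (y − 37.806)² = 9.5833551277²
eq2: (x − 28.725)² + (y − 34.568)² = 67.5174206455²
eq3: (x − 3.043)² + (y + 25.111)² = 71.4425122793²
eq1−eq3, eq1−eq2 (x²,y² cancel):
  67.260·x − 125.834·y = -6737.227900
  118.624·x − 6.476·y = -4811.547351
det = 67.260·-6.476 − -125.834·118.624 = 14491.356656
x = (-6737.227900·-6.476 − -125.834·-4811.547351) / 14491.356656 = -38.769728
y = (67.260·-4811.547351 − -6737.227900·118.624) / 14491.356656 = 32.817648
|P − Q| = √((-38.769728 − 5.927)² + (32.817648 − -10.631)²) = 62.334441

62.334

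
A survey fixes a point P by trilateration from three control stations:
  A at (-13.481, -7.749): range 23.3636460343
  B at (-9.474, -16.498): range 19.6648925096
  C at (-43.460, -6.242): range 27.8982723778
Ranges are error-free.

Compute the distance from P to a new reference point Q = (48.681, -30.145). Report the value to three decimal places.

74.356

eq1: (x + 13.481)² + (y + 7.749)² = 23.3636460343²
eq2: (x + 9.474)² + (y + 16.498)² = 19.6648925096²
eq3: (x + 43.460)² + (y + 6.242)² = 27.8982723778²
eq1−eq3, eq1−eq2 (x²,y² cancel):
  -59.958·x + 3.014·y = 1453.496156
  8.014·x − 17.498·y = 279.308277
det = -59.958·-17.498 − 3.014·8.014 = 1024.990888
x = (1453.496156·-17.498 − 3.014·279.308277) / 1024.990888 = -25.634482
y = (-59.958·279.308277 − 1453.496156·8.014) / 1024.990888 = -27.702767
|P − Q| = √((-25.634482 − 48.681)² + (-27.702767 − -30.145)²) = 74.355601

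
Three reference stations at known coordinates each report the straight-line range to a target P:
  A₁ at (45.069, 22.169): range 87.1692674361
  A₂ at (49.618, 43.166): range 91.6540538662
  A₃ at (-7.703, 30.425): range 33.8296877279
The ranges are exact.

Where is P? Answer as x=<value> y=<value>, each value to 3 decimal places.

eq1: (x − 45.069)² + (y − 22.169)² = 87.1692674361²
eq2: (x − 49.618)² + (y − 43.166)² = 91.6540538662²
eq3: (x + 7.703)² + (y − 30.425)² = 33.8296877279²
eq3−eq2, eq3−eq1 (x²,y² cancel):
  114.642·x + 25.482·y = -3915.785172
  105.544·x − 16.512·y = -4916.370926
det = 114.642·-16.512 − 25.482·105.544 = -4582.440912
x = (-3915.785172·-16.512 − 25.482·-4916.370926) / -4582.440912 = -41.448741
y = (114.642·-4916.370926 − -3915.785172·105.544) / -4582.440912 = 32.806744

x=-41.449 y=32.807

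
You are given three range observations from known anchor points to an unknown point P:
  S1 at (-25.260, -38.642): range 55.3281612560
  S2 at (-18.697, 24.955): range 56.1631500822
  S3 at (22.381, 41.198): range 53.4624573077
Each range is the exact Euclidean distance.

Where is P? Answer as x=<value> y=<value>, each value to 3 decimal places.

x=23.371 y=-12.255

eq1: (x + 25.260)² + (y + 38.642)² = 55.3281612560²
eq2: (x + 18.697)² + (y − 24.955)² = 56.1631500822²
eq3: (x − 22.381)² + (y − 41.198)² = 53.4624573077²
eq2−eq1, eq2−eq3 (x²,y² cancel):
  -13.126·x − 127.194·y = 1252.035929
  82.156·x + 32.486·y = 1521.919617
det = -13.126·32.486 − -127.194·82.156 = 10023.339028
x = (1252.035929·32.486 − -127.194·1521.919617) / 10023.339028 = 23.370723
y = (-13.126·1521.919617 − 1252.035929·82.156) / 10023.339028 = -12.255295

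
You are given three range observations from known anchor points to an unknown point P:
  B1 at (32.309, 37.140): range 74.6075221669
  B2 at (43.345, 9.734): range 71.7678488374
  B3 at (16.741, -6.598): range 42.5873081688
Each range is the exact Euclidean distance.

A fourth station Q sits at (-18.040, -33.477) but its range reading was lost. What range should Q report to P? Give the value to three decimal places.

eq1: (x − 32.309)² + (y − 37.140)² = 74.6075221669²
eq2: (x − 43.345)² + (y − 9.734)² = 71.7678488374²
eq3: (x − 16.741)² + (y + 6.598)² = 42.5873081688²
eq3−eq2, eq3−eq1 (x²,y² cancel):
  53.208·x + 32.664·y = -1687.200214
  31.136·x + 87.476·y = -1653.147151
det = 53.208·87.476 − 32.664·31.136 = 3637.396704
x = (-1687.200214·87.476 − 32.664·-1653.147151) / 3637.396704 = -25.730250
y = (53.208·-1653.147151 − -1687.200214·31.136) / 3637.396704 = -9.739930
|P − Q| = √((-25.730250 − -18.040)² + (-9.739930 − -33.477)²) = 24.951723

24.952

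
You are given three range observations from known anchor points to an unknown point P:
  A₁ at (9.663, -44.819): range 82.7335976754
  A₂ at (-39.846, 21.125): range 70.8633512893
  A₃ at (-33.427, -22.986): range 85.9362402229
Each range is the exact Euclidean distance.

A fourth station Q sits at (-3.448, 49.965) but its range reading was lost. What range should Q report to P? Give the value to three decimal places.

36.030

eq1: (x − 9.663)² + (y + 44.819)² = 82.7335976754²
eq2: (x + 39.846)² + (y − 21.125)² = 70.8633512893²
eq3: (x + 33.427)² + (y + 22.986)² = 85.9362402229²
eq3−eq1, eq3−eq2 (x²,y² cancel):
  86.180·x − 43.666·y = 996.585004
  -12.838·x + 88.222·y = 2751.671644
det = 86.180·88.222 − -43.666·-12.838 = 7042.387852
x = (996.585004·88.222 − -43.666·2751.671644) / 7042.387852 = 29.546117
y = (86.180·2751.671644 − 996.585004·-12.838) / 7042.387852 = 35.489840
|P − Q| = √((29.546117 − -3.448)² + (35.489840 − 49.965)²) = 36.029738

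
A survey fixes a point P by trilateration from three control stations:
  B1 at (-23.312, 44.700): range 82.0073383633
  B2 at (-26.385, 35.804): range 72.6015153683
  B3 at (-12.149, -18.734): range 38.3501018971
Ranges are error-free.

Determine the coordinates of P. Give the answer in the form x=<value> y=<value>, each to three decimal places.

x=-47.472 y=-33.668

eq1: (x + 23.312)² + (y − 44.700)² = 82.0073383633²
eq2: (x + 26.385)² + (y − 35.804)² = 72.6015153683²
eq3: (x + 12.149)² + (y + 18.734)² = 38.3501018971²
eq2−eq1, eq2−eq3 (x²,y² cancel):
  6.146·x + 17.792·y = -890.778809
  28.472·x − 109.076·y = 2320.716034
det = 6.146·-109.076 − 17.792·28.472 = -1176.954920
x = (-890.778809·-109.076 − 17.792·2320.716034) / -1176.954920 = -47.472005
y = (6.146·2320.716034 − -890.778809·28.472) / -1176.954920 = -33.667708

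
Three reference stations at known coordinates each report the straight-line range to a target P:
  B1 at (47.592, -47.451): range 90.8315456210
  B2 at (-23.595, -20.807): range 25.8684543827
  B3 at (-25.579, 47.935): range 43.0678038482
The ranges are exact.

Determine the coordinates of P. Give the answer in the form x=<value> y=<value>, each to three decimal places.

x=-26.649 y=4.880

eq1: (x − 47.592)² + (y + 47.451)² = 90.8315456210²
eq2: (x + 23.595)² + (y + 20.807)² = 25.8684543827²
eq3: (x + 25.579)² + (y − 47.935)² = 43.0678038482²
eq3−eq2, eq3−eq1 (x²,y² cancel):
  3.968·x − 137.484·y = -776.735396
  146.342·x − 190.772·y = -4830.987553
det = 3.968·-190.772 − -137.484·146.342 = 19362.700232
x = (-776.735396·-190.772 − -137.484·-4830.987553) / 19362.700232 = -26.649389
y = (3.968·-4830.987553 − -776.735396·146.342) / 19362.700232 = 4.880500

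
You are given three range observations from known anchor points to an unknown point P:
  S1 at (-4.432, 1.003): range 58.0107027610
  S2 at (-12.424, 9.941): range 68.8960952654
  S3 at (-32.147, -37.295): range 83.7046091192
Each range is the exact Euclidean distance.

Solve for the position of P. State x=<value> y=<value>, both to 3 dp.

eq1: (x + 4.432)² + (y − 1.003)² = 58.0107027610²
eq2: (x + 12.424)² + (y − 9.941)² = 68.8960952654²
eq3: (x + 32.147)² + (y + 37.295)² = 83.7046091192²
eq2−eq3, eq2−eq1 (x²,y² cancel):
  -39.446·x − 94.472·y = -88.622268
  15.984·x − 17.876·y = 1148.899684
det = -39.446·-17.876 − -94.472·15.984 = 2215.177144
x = (-88.622268·-17.876 − -94.472·1148.899684) / 2215.177144 = 49.712983
y = (-39.446·1148.899684 − -88.622268·15.984) / 2215.177144 = -19.819164

x=49.713 y=-19.819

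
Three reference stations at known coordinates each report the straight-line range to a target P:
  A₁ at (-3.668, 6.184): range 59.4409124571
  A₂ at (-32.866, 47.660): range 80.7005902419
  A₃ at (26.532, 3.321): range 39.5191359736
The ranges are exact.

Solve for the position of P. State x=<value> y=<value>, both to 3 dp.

x=47.133 y=37.045

eq1: (x + 3.668)² + (y − 6.184)² = 59.4409124571²
eq2: (x + 32.866)² + (y − 47.660)² = 80.7005902419²
eq3: (x − 26.532)² + (y − 3.321)² = 39.5191359736²
eq3−eq1, eq3−eq2 (x²,y² cancel):
  -60.400·x + 5.726·y = -2634.739951
  -118.796·x + 88.678·y = -2314.149666
det = -60.400·88.678 − 5.726·-118.796 = -4675.925304
x = (-2634.739951·88.678 − 5.726·-2314.149666) / -4675.925304 = 47.133484
y = (-60.400·-2314.149666 − -2634.739951·-118.796) / -4675.925304 = 37.045486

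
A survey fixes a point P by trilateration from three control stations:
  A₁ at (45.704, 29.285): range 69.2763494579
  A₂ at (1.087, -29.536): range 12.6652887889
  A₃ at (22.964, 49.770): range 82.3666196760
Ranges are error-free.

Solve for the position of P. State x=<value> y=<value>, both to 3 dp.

eq1: (x − 45.704)² + (y − 29.285)² = 69.2763494579²
eq2: (x − 1.087)² + (y + 29.536)² = 12.6652887889²
eq3: (x − 22.964)² + (y − 49.770)² = 82.3666196760²
eq3−eq2, eq3−eq1 (x²,y² cancel):
  -43.754·x − 158.612·y = 4493.009166
  45.480·x − 40.970·y = 1927.116088
det = -43.754·-40.970 − -158.612·45.480 = 9006.275140
x = (4493.009166·-40.970 − -158.612·1927.116088) / 9006.275140 = 13.500049
y = (-43.754·1927.116088 − 4493.009166·45.480) / 9006.275140 = -32.051108

x=13.500 y=-32.051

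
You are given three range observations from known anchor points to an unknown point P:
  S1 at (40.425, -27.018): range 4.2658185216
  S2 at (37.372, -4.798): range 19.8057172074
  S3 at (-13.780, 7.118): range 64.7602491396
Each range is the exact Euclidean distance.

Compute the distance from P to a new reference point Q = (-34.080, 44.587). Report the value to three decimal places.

103.121

eq1: (x − 40.425)² + (y + 27.018)² = 4.2658185216²
eq2: (x − 37.372)² + (y + 4.798)² = 19.8057172074²
eq3: (x + 13.780)² + (y − 7.118)² = 64.7602491396²
eq3−eq1, eq3−eq2 (x²,y² cancel):
  108.410·x − 68.272·y = 6299.291286
  102.304·x − 23.832·y = 4980.756299
det = 108.410·-23.832 − -68.272·102.304 = 4400.871568
x = (6299.291286·-23.832 − -68.272·4980.756299) / 4400.871568 = 43.155425
y = (108.410·4980.756299 − 6299.291286·102.304) / 4400.871568 = -23.740503
|P − Q| = √((43.155425 − -34.080)² + (-23.740503 − 44.587)²) = 103.121087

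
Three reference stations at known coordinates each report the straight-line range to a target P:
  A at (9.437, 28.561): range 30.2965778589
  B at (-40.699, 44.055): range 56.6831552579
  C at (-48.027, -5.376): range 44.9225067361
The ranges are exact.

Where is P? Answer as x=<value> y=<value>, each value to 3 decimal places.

eq1: (x − 9.437)² + (y − 28.561)² = 30.2965778589²
eq2: (x + 40.699)² + (y − 44.055)² = 56.6831552579²
eq3: (x + 48.027)² + (y + 5.376)² = 44.9225067361²
eq3−eq1, eq3−eq2 (x²,y² cancel):
  114.928·x + 67.874·y = -330.557433
  14.656·x + 98.862·y = 66.809042
det = 114.928·98.862 − 67.874·14.656 = 10367.250592
x = (-330.557433·98.862 − 67.874·66.809042) / 10367.250592 = -3.589589
y = (114.928·66.809042 − -330.557433·14.656) / 10367.250592 = 1.207927

x=-3.590 y=1.208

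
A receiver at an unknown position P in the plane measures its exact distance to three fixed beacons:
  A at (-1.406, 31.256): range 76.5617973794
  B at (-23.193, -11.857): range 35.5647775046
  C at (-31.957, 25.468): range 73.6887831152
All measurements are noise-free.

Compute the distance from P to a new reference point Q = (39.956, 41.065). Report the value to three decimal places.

99.310

eq1: (x + 1.406)² + (y − 31.256)² = 76.5617973794²
eq2: (x + 23.193)² + (y + 11.857)² = 35.5647775046²
eq3: (x + 31.957)² + (y − 25.468)² = 73.6887831152²
eq2−eq3, eq2−eq1 (x²,y² cancel):
  -17.528·x + 74.650·y = -3173.818183
  43.574·x + 86.226·y = -4296.444745
det = -17.528·86.226 − 74.650·43.574 = -4764.168428
x = (-3173.818183·86.226 − 74.650·-4296.444745) / -4764.168428 = -9.878734
y = (-17.528·-4296.444745 − -3173.818183·43.574) / -4764.168428 = -44.835534
|P − Q| = √((-9.878734 − 39.956)² + (-44.835534 − 41.065)²) = 99.309630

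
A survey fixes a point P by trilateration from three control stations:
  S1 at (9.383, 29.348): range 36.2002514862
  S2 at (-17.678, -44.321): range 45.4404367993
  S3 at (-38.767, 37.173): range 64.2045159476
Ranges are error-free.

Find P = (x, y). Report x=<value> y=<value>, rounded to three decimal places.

eq1: (x − 9.383)² + (y − 29.348)² = 36.2002514862²
eq2: (x + 17.678)² + (y + 44.321)² = 45.4404367993²
eq3: (x + 38.767)² + (y − 37.173)² = 64.2045159476²
eq3−eq1, eq3−eq2 (x²,y² cancel):
  96.300·x − 15.650·y = 876.395235
  42.178·x − 162.988·y = 1449.537079
det = 96.300·-162.988 − -15.650·42.178 = -15035.658700
x = (876.395235·-162.988 − -15.650·1449.537079) / -15035.658700 = 7.991446
y = (96.300·1449.537079 − 876.395235·42.178) / -15035.658700 = -6.825496

x=7.991 y=-6.825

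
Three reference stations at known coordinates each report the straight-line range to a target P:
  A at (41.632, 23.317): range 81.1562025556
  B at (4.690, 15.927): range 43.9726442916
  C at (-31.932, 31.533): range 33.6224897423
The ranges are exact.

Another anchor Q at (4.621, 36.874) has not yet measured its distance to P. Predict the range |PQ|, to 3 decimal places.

eq1: (x − 41.632)² + (y − 23.317)² = 81.1562025556²
eq2: (x − 4.690)² + (y − 15.927)² = 43.9726442916²
eq3: (x + 31.932)² + (y − 31.533)² = 33.6224897423²
eq1−eq2, eq1−eq3 (x²,y² cancel):
  -73.884·x − 14.780·y = 2651.495283
  -147.128·x + 16.432·y = 5192.934197
det = -73.884·16.432 − -14.780·-147.128 = -3388.613728
x = (2651.495283·16.432 − -14.780·5192.934197) / -3388.613728 = -35.507422
y = (-73.884·5192.934197 − 2651.495283·-147.128) / -3388.613728 = -1.898844
|P − Q| = √((-35.507422 − 4.621)² + (-1.898844 − 36.874)²) = 55.799854

55.800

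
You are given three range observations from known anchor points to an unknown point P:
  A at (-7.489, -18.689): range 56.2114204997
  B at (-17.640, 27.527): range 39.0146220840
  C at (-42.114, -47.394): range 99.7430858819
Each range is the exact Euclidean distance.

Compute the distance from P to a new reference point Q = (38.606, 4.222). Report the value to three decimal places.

30.687

eq1: (x + 7.489)² + (y + 18.689)² = 56.2114204997²
eq2: (x + 17.640)² + (y − 27.527)² = 39.0146220840²
eq3: (x + 42.114)² + (y + 47.394)² = 99.7430858819²
eq2−eq1, eq2−eq3 (x²,y² cancel):
  20.302·x − 92.432·y = -2301.124545
  -48.948·x − 149.842·y = -5475.667542
det = 20.302·-149.842 − -92.432·-48.948 = -7566.453820
x = (-2301.124545·-149.842 − -92.432·-5475.667542) / -7566.453820 = 21.320661
y = (20.302·-5475.667542 − -2301.124545·-48.948) / -7566.453820 = 29.578248
|P − Q| = √((21.320661 − 38.606)² + (29.578248 − 4.222)²) = 30.687493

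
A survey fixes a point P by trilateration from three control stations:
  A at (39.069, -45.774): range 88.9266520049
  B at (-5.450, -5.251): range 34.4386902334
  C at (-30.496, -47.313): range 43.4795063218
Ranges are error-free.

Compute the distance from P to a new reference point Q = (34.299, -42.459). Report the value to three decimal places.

83.170

eq1: (x − 39.069)² + (y + 45.774)² = 88.9266520049²
eq2: (x + 5.450)² + (y + 5.251)² = 34.4386902334²
eq3: (x + 30.496)² + (y + 47.313)² = 43.4795063218²
eq2−eq1, eq2−eq3 (x²,y² cancel):
  89.038·x − 81.046·y = -3157.555716
  -50.092·x − 84.124·y = 2406.806399
det = 89.038·-84.124 − -81.046·-50.092 = -11549.988944
x = (-3157.555716·-84.124 − -81.046·2406.806399) / -11549.988944 = -39.886467
y = (89.038·2406.806399 − -3157.555716·-50.092) / -11549.988944 = -4.859654
|P − Q| = √((-39.886467 − 34.299)² + (-4.859654 − -42.459)²) = 83.169672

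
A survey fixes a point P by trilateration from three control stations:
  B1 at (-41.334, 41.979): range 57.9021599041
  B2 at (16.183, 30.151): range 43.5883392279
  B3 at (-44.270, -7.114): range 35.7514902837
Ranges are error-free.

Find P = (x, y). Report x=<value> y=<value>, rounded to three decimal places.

eq1: (x + 41.334)² + (y − 41.979)² = 57.9021599041²
eq2: (x − 16.183)² + (y − 30.151)² = 43.5883392279²
eq3: (x + 44.270)² + (y + 7.114)² = 35.7514902837²
eq3−eq1, eq3−eq2 (x²,y² cancel):
  5.872·x + 98.186·y = -614.196963
  120.906·x + 74.530·y = -1461.243865
det = 5.872·74.530 − 98.186·120.906 = -11433.636356
x = (-614.196963·74.530 − 98.186·-1461.243865) / -11433.636356 = -8.544752
y = (5.872·-1461.243865 − -614.196963·120.906) / -11433.636356 = -5.744426

x=-8.545 y=-5.744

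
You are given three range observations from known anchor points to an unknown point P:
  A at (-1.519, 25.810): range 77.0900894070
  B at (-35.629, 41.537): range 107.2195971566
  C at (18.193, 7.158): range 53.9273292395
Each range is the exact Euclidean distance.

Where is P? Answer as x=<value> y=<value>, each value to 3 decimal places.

eq1: (x + 1.519)² + (y − 25.810)² = 77.0900894070²
eq2: (x + 35.629)² + (y − 41.537)² = 107.2195971566²
eq3: (x − 18.193)² + (y − 7.158)² = 53.9273292395²
eq2−eq1, eq2−eq3 (x²,y² cancel):
  68.220·x − 31.454·y = 3226.875581
  107.644·x − 68.758·y = 5975.359379
det = 68.220·-68.758 − -31.454·107.644 = -1304.836384
x = (3226.875581·-68.758 − -31.454·5975.359379) / -1304.836384 = 25.999089
y = (68.220·5975.359379 − 3226.875581·107.644) / -1304.836384 = -46.201365

x=25.999 y=-46.201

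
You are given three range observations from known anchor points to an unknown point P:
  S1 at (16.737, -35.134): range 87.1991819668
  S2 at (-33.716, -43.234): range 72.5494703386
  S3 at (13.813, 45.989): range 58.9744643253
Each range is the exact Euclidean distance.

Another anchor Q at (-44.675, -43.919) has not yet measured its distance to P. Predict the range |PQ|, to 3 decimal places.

72.719

eq1: (x − 16.737)² + (y + 35.134)² = 87.1991819668²
eq2: (x + 33.716)² + (y + 43.234)² = 72.5494703386²
eq3: (x − 13.813)² + (y − 45.989)² = 58.9744643253²
eq2−eq1, eq2−eq3 (x²,y² cancel):
  100.906·x + 16.200·y = -3831.693976
  95.058·x + 178.446·y = 1085.277882
det = 100.906·178.446 − 16.200·95.058 = 16466.332476
x = (-3831.693976·178.446 − 16.200·1085.277882) / 16466.332476 = -42.591874
y = (100.906·1085.277882 − -3831.693976·95.058) / 16466.332476 = 28.770476
|P − Q| = √((-42.591874 − -44.675)² + (28.770476 − -43.919)²) = 72.719318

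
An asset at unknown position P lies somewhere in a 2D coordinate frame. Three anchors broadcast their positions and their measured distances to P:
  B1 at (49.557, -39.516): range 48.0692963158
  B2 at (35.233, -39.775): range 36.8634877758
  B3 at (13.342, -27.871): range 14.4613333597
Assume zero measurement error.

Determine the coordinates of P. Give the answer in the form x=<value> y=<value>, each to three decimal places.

x=8.712 y=-14.171

eq1: (x − 49.557)² + (y + 39.516)² = 48.0692963158²
eq2: (x − 35.233)² + (y + 39.775)² = 36.8634877758²
eq3: (x − 13.342)² + (y + 27.871)² = 14.4613333597²
eq1−eq2, eq1−eq3 (x²,y² cancel):
  -28.648·x − 0.518·y = -242.255074
  -72.430·x + 23.290·y = -961.081814
det = -28.648·23.290 − -0.518·-72.430 = -704.730660
x = (-242.255074·23.290 − -0.518·-961.081814) / -704.730660 = 8.712493
y = (-28.648·-961.081814 − -242.255074·-72.430) / -704.730660 = -14.170714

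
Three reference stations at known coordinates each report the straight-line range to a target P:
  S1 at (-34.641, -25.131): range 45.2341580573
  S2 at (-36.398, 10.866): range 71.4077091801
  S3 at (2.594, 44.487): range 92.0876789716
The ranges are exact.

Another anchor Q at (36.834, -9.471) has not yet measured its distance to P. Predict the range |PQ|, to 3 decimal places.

eq1: (x + 34.641)² + (y + 25.131)² = 45.2341580573²
eq2: (x + 36.398)² + (y − 10.866)² = 71.4077091801²
eq3: (x − 2.594)² + (y − 44.487)² = 92.0876789716²
eq2−eq1, eq2−eq3 (x²,y² cancel):
  3.514·x − 71.994·y = 3441.613557
  77.984·x + 67.242·y = -2838.142043
det = 3.514·67.242 − -71.994·77.984 = 5850.668484
x = (3441.613557·67.242 − -71.994·-2838.142043) / 5850.668484 = 4.630544
y = (3.514·-2838.142043 − 3441.613557·77.984) / 5850.668484 = -47.578157
|P − Q| = √((4.630544 − 36.834)² + (-47.578157 − -9.471)²) = 49.892063

49.892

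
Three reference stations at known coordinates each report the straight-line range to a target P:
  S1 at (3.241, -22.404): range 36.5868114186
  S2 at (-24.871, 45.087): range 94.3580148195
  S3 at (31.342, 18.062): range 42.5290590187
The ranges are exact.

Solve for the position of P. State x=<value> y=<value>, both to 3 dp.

x=39.808 y=-23.616

eq1: (x − 3.241)² + (y + 22.404)² = 36.5868114186²
eq2: (x + 24.871)² + (y − 45.087)² = 94.3580148195²
eq3: (x − 31.342)² + (y − 18.062)² = 42.5290590187²
eq2−eq3, eq2−eq1 (x²,y² cancel):
  112.426·x − 54.050·y = 5751.866698
  56.224·x − 134.982·y = 5425.879278
det = 112.426·-134.982 − -54.050·56.224 = -12136.579132
x = (5751.866698·-134.982 − -54.050·5425.879278) / -12136.579132 = 39.807733
y = (112.426·5425.879278 − 5751.866698·56.224) / -12136.579132 = -23.615959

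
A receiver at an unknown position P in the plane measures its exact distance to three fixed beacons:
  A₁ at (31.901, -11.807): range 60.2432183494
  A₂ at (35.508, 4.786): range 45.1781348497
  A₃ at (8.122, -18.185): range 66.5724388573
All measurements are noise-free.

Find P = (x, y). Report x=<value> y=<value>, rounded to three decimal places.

x=20.183 y=47.286

eq1: (x − 31.901)² + (y + 11.807)² = 60.2432183494²
eq2: (x − 35.508)² + (y − 4.786)² = 45.1781348497²
eq3: (x − 8.122)² + (y + 18.185)² = 66.5724388573²
eq1−eq2, eq1−eq3 (x²,y² cancel):
  7.214·x + 33.186·y = 1714.826299
  -47.558·x − 12.756·y = -1563.062199
det = 7.214·-12.756 − 33.186·-47.558 = 1486.238004
x = (1714.826299·-12.756 − 33.186·-1563.062199) / 1486.238004 = 20.183482
y = (7.214·-1563.062199 − 1714.826299·-47.558) / 1486.238004 = 47.285683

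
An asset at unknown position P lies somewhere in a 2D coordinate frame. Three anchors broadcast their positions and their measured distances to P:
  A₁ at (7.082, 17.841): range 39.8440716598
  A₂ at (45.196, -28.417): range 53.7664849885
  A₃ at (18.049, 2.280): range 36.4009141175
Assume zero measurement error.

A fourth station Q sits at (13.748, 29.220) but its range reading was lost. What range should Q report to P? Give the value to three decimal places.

32.697

eq1: (x − 7.082)² + (y − 17.841)² = 39.8440716598²
eq2: (x − 45.196)² + (y + 28.417)² = 53.7664849885²
eq3: (x − 18.049)² + (y − 2.280)² = 36.4009141175²
eq3−eq1, eq3−eq2 (x²,y² cancel):
  -21.934·x + 31.122·y = -225.032294
  54.294·x − 61.394·y = 953.431145
det = -21.934·-61.394 − 31.122·54.294 = -343.121872
x = (-225.032294·-61.394 − 31.122·953.431145) / -343.121872 = 46.214050
y = (-21.934·953.431145 − -225.032294·54.294) / -343.121872 = 25.339846
|P − Q| = √((46.214050 − 13.748)² + (25.339846 − 29.220)²) = 32.697095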